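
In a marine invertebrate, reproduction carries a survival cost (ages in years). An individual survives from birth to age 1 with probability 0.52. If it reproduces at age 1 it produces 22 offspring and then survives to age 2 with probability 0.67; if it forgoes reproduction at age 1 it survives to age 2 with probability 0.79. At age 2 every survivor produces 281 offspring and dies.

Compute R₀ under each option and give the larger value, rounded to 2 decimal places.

115.43

breed at age 1: R₀ = 0.52 × (22 + 0.67 × 281) = 0.52 × 210.2700 = 109.3404
delay to age 2: R₀ = 0.52 × (0.79 × 281) = 0.52 × 221.9900 = 115.4348
Higher: delay to age 2 (115.4348).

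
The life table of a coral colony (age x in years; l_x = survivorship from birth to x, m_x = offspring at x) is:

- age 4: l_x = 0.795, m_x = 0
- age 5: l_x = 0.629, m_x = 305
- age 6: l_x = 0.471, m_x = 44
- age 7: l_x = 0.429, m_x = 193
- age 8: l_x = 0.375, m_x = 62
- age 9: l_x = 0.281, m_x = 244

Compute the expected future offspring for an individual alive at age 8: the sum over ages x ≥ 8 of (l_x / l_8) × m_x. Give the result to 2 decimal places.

l_8 = 0.375. Conditional survival from age 8 to x is l_x / l_8.
  x=8: (0.375/0.375) × 62 = 62.0000
  x=9: (0.281/0.375) × 244 = 182.8373
Sum = 62.0000 + 182.8373 = 244.8373

244.84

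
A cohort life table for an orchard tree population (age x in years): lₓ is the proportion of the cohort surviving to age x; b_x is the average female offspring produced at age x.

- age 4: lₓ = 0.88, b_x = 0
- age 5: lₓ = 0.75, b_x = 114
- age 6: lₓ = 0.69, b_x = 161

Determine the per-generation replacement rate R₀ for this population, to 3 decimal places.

196.590

R₀ = Σ lₓ b_x:
  age 4: 0.88 × 0 = 0.0000
  age 5: 0.75 × 114 = 85.5000
  age 6: 0.69 × 161 = 111.0900
R₀ = 0.0000 + 85.5000 + 111.0900 = 196.5900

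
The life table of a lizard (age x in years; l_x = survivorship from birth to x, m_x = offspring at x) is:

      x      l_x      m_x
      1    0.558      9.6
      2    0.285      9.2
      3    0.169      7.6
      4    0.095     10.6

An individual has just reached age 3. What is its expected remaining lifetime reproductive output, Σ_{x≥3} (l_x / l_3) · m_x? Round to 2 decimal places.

l_3 = 0.169. Conditional survival from age 3 to x is l_x / l_3.
  x=3: (0.169/0.169) × 7.6 = 7.6000
  x=4: (0.095/0.169) × 10.6 = 5.9586
Sum = 7.6000 + 5.9586 = 13.5586

13.56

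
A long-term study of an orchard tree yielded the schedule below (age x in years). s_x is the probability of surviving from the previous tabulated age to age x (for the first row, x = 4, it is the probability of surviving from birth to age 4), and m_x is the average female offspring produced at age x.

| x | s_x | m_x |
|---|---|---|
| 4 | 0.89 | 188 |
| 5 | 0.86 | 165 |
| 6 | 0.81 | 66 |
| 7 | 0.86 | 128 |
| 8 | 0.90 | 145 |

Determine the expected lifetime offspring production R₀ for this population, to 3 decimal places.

472.356

Survivorship from birth: l_x = s_4·s_5·…·s_x.
  l_4 = 0.89000
  l_5 = 0.76540
  l_6 = 0.61997
  l_7 = 0.53318
  l_8 = 0.47986
R₀ = Σ l_x m_x:
  age 4: 0.89000 × 188 = 167.3200
  age 5: 0.76540 × 165 = 126.2910
  age 6: 0.61997 × 66 = 40.9180
  age 7: 0.53318 × 128 = 68.2470
  age 8: 0.47986 × 145 = 69.5797
R₀ = 167.3200 + 126.2910 + 40.9180 + 68.2470 + 69.5797 = 472.3558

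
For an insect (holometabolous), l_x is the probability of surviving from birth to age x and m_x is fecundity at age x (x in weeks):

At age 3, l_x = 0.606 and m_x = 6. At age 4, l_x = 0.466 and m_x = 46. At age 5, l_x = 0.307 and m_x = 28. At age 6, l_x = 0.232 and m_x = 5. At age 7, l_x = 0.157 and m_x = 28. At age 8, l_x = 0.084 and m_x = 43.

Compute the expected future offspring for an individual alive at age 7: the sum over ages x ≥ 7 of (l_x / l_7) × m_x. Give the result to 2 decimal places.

51.01

l_7 = 0.157. Conditional survival from age 7 to x is l_x / l_7.
  x=7: (0.157/0.157) × 28 = 28.0000
  x=8: (0.084/0.157) × 43 = 23.0064
Sum = 28.0000 + 23.0064 = 51.0064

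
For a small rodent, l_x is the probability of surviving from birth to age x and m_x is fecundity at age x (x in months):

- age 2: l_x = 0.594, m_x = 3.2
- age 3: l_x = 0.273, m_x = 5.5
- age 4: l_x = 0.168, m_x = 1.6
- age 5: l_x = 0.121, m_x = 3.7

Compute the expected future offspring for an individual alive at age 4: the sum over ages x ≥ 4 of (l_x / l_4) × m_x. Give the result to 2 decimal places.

l_4 = 0.168. Conditional survival from age 4 to x is l_x / l_4.
  x=4: (0.168/0.168) × 1.6 = 1.6000
  x=5: (0.121/0.168) × 3.7 = 2.6649
Sum = 1.6000 + 2.6649 = 4.2649

4.26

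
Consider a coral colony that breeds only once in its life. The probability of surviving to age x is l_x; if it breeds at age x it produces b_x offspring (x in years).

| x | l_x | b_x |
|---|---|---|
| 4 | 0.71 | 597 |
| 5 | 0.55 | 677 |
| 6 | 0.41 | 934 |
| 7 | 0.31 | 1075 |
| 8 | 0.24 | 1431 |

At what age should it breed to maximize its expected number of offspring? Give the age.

4

Expected offspring if breeding at age x = l_x × b_x:
  age 4: 0.71 × 597 = 423.870
  age 5: 0.55 × 677 = 372.350
  age 6: 0.41 × 934 = 382.940
  age 7: 0.31 × 1075 = 333.250
  age 8: 0.24 × 1431 = 343.440
Maximum at age 4 (423.870).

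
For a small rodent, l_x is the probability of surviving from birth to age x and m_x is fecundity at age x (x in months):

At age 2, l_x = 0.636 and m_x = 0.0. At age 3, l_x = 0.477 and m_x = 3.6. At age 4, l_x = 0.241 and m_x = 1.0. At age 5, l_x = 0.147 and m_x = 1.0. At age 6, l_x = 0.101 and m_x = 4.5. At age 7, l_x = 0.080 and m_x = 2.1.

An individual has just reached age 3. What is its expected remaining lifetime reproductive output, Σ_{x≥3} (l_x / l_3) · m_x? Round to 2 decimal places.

l_3 = 0.477. Conditional survival from age 3 to x is l_x / l_3.
  x=3: (0.477/0.477) × 3.6 = 3.6000
  x=4: (0.241/0.477) × 1.0 = 0.5052
  x=5: (0.147/0.477) × 1.0 = 0.3082
  x=6: (0.101/0.477) × 4.5 = 0.9528
  x=7: (0.080/0.477) × 2.1 = 0.3522
Sum = 3.6000 + 0.5052 + 0.3082 + 0.9528 + 0.3522 = 5.7184

5.72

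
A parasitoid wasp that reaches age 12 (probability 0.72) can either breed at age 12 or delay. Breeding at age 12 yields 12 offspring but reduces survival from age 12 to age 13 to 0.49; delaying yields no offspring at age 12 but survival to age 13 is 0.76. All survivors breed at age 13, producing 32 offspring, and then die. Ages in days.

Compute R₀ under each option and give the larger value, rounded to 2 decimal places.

19.93

breed at age 12: R₀ = 0.72 × (12 + 0.49 × 32) = 0.72 × 27.6800 = 19.9296
delay to age 13: R₀ = 0.72 × (0.76 × 32) = 0.72 × 24.3200 = 17.5104
Higher: breed at age 12 (19.9296).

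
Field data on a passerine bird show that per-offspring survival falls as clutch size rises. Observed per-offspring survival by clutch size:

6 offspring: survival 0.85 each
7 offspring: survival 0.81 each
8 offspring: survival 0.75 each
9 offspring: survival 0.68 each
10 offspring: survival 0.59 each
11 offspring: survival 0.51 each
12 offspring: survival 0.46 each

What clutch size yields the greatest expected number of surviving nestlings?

Expected surviving nestlings = c × s(c):
  c=6: 6 × 0.85 = 5.100
  c=7: 7 × 0.81 = 5.670
  c=8: 8 × 0.75 = 6.000
  c=9: 9 × 0.68 = 6.120
  c=10: 10 × 0.59 = 5.900
  c=11: 11 × 0.51 = 5.610
  c=12: 12 × 0.46 = 5.520
Maximum at c = 9 (6.120 surviving nestlings).

9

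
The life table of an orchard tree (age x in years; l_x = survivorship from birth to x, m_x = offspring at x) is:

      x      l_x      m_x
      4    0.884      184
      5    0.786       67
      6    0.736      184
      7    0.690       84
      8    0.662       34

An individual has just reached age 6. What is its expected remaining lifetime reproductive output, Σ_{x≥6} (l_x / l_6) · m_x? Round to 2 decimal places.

293.33

l_6 = 0.736. Conditional survival from age 6 to x is l_x / l_6.
  x=6: (0.736/0.736) × 184 = 184.0000
  x=7: (0.690/0.736) × 84 = 78.7500
  x=8: (0.662/0.736) × 34 = 30.5815
Sum = 184.0000 + 78.7500 + 30.5815 = 293.3315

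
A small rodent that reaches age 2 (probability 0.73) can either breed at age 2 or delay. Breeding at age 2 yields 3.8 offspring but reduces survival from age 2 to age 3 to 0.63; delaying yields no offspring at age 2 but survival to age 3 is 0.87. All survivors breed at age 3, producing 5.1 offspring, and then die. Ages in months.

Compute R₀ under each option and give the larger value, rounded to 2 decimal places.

breed at age 2: R₀ = 0.73 × (3.8 + 0.63 × 5.1) = 0.73 × 7.0130 = 5.1195
delay to age 3: R₀ = 0.73 × (0.87 × 5.1) = 0.73 × 4.4370 = 3.2390
Higher: breed at age 2 (5.1195).

5.12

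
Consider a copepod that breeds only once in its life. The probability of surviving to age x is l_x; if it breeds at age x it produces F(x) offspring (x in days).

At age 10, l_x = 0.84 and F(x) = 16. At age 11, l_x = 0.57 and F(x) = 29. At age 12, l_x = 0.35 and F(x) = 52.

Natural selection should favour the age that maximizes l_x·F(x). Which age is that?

12

Expected offspring if breeding at age x = l_x × F(x):
  age 10: 0.84 × 16 = 13.440
  age 11: 0.57 × 29 = 16.530
  age 12: 0.35 × 52 = 18.200
Maximum at age 12 (18.200).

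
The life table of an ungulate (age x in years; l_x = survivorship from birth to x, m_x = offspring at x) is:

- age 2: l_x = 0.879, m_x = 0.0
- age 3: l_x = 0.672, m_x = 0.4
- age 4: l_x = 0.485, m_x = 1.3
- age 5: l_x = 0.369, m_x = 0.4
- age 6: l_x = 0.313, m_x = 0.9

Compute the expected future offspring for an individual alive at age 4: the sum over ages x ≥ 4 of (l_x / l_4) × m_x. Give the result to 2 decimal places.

2.19

l_4 = 0.485. Conditional survival from age 4 to x is l_x / l_4.
  x=4: (0.485/0.485) × 1.3 = 1.3000
  x=5: (0.369/0.485) × 0.4 = 0.3043
  x=6: (0.313/0.485) × 0.9 = 0.5808
Sum = 1.3000 + 0.3043 + 0.5808 = 2.1852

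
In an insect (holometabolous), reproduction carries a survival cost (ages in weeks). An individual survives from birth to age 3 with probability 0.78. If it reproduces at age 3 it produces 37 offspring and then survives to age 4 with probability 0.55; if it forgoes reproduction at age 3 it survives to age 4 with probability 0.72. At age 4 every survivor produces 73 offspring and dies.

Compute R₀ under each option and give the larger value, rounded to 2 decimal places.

60.18

breed at age 3: R₀ = 0.78 × (37 + 0.55 × 73) = 0.78 × 77.1500 = 60.1770
delay to age 4: R₀ = 0.78 × (0.72 × 73) = 0.78 × 52.5600 = 40.9968
Higher: breed at age 3 (60.1770).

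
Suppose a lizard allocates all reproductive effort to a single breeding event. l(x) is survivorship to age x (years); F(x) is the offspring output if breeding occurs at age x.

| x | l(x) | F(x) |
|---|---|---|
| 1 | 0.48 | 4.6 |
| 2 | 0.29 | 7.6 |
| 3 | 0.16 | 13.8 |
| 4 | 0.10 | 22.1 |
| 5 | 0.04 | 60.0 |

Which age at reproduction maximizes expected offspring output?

Expected offspring if breeding at age x = l(x) × F(x):
  age 1: 0.48 × 4.6 = 2.208
  age 2: 0.29 × 7.6 = 2.204
  age 3: 0.16 × 13.8 = 2.208
  age 4: 0.10 × 22.1 = 2.210
  age 5: 0.04 × 60.0 = 2.400
Maximum at age 5 (2.400).

5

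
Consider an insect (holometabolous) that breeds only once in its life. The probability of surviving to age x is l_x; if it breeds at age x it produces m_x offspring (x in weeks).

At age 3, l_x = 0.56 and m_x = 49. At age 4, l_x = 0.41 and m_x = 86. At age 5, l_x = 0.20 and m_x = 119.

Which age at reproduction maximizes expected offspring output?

Expected offspring if breeding at age x = l_x × m_x:
  age 3: 0.56 × 49 = 27.440
  age 4: 0.41 × 86 = 35.260
  age 5: 0.20 × 119 = 23.800
Maximum at age 4 (35.260).

4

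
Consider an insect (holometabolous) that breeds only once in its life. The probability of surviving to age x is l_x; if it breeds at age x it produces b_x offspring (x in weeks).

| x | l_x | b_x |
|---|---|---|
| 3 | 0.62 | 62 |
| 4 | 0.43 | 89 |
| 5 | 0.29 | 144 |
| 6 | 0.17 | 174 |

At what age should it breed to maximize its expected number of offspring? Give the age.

5

Expected offspring if breeding at age x = l_x × b_x:
  age 3: 0.62 × 62 = 38.440
  age 4: 0.43 × 89 = 38.270
  age 5: 0.29 × 144 = 41.760
  age 6: 0.17 × 174 = 29.580
Maximum at age 5 (41.760).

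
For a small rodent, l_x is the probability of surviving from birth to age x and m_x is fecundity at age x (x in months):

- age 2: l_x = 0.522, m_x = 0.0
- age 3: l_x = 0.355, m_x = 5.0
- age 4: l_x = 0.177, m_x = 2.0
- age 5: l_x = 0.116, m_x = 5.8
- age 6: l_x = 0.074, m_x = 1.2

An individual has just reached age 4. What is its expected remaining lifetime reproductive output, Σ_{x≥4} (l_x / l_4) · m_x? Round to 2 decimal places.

6.30

l_4 = 0.177. Conditional survival from age 4 to x is l_x / l_4.
  x=4: (0.177/0.177) × 2.0 = 2.0000
  x=5: (0.116/0.177) × 5.8 = 3.8011
  x=6: (0.074/0.177) × 1.2 = 0.5017
Sum = 2.0000 + 3.8011 + 0.5017 = 6.3028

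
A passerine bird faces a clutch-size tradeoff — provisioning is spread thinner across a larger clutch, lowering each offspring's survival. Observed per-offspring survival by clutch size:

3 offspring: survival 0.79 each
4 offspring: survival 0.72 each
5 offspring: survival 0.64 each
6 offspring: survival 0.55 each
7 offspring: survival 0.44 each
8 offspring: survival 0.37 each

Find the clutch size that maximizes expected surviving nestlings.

Expected surviving nestlings = c × s(c):
  c=3: 3 × 0.79 = 2.370
  c=4: 4 × 0.72 = 2.880
  c=5: 5 × 0.64 = 3.200
  c=6: 6 × 0.55 = 3.300
  c=7: 7 × 0.44 = 3.080
  c=8: 8 × 0.37 = 2.960
Maximum at c = 6 (3.300 surviving nestlings).

6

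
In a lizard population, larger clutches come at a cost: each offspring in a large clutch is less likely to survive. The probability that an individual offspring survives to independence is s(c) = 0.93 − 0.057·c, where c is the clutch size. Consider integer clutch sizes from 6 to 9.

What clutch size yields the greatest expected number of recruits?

Expected recruits = c × s(c):
  c=6: 6 × 0.588 = 3.528
  c=7: 7 × 0.531 = 3.717
  c=8: 8 × 0.474 = 3.792
  c=9: 9 × 0.417 = 3.753
Maximum at c = 8 (3.792 recruits).

8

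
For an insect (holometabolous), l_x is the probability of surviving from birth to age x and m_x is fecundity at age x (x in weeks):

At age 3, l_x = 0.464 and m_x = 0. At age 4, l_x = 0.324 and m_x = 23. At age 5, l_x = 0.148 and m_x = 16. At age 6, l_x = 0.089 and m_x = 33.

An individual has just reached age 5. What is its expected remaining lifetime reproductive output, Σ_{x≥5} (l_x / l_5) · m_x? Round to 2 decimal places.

l_5 = 0.148. Conditional survival from age 5 to x is l_x / l_5.
  x=5: (0.148/0.148) × 16 = 16.0000
  x=6: (0.089/0.148) × 33 = 19.8446
Sum = 16.0000 + 19.8446 = 35.8446

35.84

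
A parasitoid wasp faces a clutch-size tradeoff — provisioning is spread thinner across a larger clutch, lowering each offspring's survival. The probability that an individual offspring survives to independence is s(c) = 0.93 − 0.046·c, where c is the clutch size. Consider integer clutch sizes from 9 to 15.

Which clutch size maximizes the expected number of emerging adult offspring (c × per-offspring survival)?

Expected emerging adult offspring = c × s(c):
  c=9: 9 × 0.516 = 4.644
  c=10: 10 × 0.470 = 4.700
  c=11: 11 × 0.424 = 4.664
  c=12: 12 × 0.378 = 4.536
  c=13: 13 × 0.332 = 4.316
  c=14: 14 × 0.286 = 4.004
  c=15: 15 × 0.240 = 3.600
Maximum at c = 10 (4.700 emerging adult offspring).

10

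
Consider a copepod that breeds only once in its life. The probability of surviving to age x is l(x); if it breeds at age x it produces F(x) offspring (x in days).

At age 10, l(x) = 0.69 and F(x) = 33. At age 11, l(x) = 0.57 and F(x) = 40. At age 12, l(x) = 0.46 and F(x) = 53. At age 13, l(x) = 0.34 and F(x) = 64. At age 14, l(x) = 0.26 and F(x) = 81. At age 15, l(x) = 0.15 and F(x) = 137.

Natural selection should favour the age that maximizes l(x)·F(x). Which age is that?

Expected offspring if breeding at age x = l(x) × F(x):
  age 10: 0.69 × 33 = 22.770
  age 11: 0.57 × 40 = 22.800
  age 12: 0.46 × 53 = 24.380
  age 13: 0.34 × 64 = 21.760
  age 14: 0.26 × 81 = 21.060
  age 15: 0.15 × 137 = 20.550
Maximum at age 12 (24.380).

12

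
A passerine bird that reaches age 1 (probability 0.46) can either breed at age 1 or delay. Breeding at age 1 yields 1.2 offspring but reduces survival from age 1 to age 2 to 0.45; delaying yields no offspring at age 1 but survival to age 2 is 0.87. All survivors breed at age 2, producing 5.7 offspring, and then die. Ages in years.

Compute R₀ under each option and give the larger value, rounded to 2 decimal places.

breed at age 1: R₀ = 0.46 × (1.2 + 0.45 × 5.7) = 0.46 × 3.7650 = 1.7319
delay to age 2: R₀ = 0.46 × (0.87 × 5.7) = 0.46 × 4.9590 = 2.2811
Higher: delay to age 2 (2.2811).

2.28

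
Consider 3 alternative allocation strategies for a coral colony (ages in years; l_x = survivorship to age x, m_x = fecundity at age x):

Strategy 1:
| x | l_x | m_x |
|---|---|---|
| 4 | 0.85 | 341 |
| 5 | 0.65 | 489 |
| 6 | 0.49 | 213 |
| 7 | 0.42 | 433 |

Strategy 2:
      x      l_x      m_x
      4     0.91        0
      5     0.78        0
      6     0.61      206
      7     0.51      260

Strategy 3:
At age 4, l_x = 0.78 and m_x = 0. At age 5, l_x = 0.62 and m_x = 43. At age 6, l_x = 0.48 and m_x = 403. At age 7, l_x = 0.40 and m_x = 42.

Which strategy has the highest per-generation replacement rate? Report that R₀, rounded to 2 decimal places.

Strategy 1: R₀ = 0.85×341 + 0.65×489 + 0.49×213 + 0.42×433 = 893.9300
Strategy 2: R₀ = 0.91×0 + 0.78×0 + 0.61×206 + 0.51×260 = 258.2600
Strategy 3: R₀ = 0.78×0 + 0.62×43 + 0.48×403 + 0.40×42 = 236.9000
Highest R₀: strategy 1 with 893.9300.

893.93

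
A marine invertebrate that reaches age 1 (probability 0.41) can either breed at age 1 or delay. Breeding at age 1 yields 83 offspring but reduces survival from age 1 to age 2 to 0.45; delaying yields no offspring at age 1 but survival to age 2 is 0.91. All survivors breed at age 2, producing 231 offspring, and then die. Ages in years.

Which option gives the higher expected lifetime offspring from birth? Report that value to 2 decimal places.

86.19

breed at age 1: R₀ = 0.41 × (83 + 0.45 × 231) = 0.41 × 186.9500 = 76.6495
delay to age 2: R₀ = 0.41 × (0.91 × 231) = 0.41 × 210.2100 = 86.1861
Higher: delay to age 2 (86.1861).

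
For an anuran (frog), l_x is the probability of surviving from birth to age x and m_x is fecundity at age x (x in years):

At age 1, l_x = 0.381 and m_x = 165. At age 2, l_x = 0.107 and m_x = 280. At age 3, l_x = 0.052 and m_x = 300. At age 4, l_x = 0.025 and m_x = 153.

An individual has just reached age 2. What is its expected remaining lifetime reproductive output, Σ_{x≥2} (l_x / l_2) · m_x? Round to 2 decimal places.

461.54

l_2 = 0.107. Conditional survival from age 2 to x is l_x / l_2.
  x=2: (0.107/0.107) × 280 = 280.0000
  x=3: (0.052/0.107) × 300 = 145.7944
  x=4: (0.025/0.107) × 153 = 35.7477
Sum = 280.0000 + 145.7944 + 35.7477 = 461.5421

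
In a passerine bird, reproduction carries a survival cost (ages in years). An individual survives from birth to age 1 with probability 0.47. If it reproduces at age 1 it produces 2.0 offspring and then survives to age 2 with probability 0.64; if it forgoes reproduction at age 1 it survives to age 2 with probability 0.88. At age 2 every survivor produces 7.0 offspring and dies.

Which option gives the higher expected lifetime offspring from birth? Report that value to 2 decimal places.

3.05

breed at age 1: R₀ = 0.47 × (2.0 + 0.64 × 7.0) = 0.47 × 6.4800 = 3.0456
delay to age 2: R₀ = 0.47 × (0.88 × 7.0) = 0.47 × 6.1600 = 2.8952
Higher: breed at age 1 (3.0456).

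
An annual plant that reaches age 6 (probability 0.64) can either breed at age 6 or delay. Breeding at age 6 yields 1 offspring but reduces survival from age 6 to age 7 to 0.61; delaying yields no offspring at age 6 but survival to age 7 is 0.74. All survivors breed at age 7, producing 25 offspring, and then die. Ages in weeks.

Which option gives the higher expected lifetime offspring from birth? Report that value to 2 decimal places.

11.84

breed at age 6: R₀ = 0.64 × (1 + 0.61 × 25) = 0.64 × 16.2500 = 10.4000
delay to age 7: R₀ = 0.64 × (0.74 × 25) = 0.64 × 18.5000 = 11.8400
Higher: delay to age 7 (11.8400).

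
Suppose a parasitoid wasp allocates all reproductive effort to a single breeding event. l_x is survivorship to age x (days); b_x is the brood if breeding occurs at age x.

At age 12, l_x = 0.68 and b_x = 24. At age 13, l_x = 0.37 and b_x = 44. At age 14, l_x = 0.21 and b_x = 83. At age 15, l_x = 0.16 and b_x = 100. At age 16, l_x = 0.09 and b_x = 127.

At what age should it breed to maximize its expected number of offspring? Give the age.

Expected offspring if breeding at age x = l_x × b_x:
  age 12: 0.68 × 24 = 16.320
  age 13: 0.37 × 44 = 16.280
  age 14: 0.21 × 83 = 17.430
  age 15: 0.16 × 100 = 16.000
  age 16: 0.09 × 127 = 11.430
Maximum at age 14 (17.430).

14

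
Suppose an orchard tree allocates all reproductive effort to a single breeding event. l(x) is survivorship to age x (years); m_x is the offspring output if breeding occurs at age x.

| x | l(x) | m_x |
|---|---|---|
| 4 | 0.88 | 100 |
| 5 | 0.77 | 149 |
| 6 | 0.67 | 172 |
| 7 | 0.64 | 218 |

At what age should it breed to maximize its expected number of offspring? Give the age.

7

Expected offspring if breeding at age x = l(x) × m_x:
  age 4: 0.88 × 100 = 88.000
  age 5: 0.77 × 149 = 114.730
  age 6: 0.67 × 172 = 115.240
  age 7: 0.64 × 218 = 139.520
Maximum at age 7 (139.520).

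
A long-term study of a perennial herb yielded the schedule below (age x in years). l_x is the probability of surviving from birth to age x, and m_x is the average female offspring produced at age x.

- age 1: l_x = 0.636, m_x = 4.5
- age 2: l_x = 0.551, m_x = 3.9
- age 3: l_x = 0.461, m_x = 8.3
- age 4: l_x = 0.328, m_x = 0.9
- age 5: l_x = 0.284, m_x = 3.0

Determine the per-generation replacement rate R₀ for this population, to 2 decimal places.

R₀ = Σ l_x m_x:
  age 1: 0.636 × 4.5 = 2.8620
  age 2: 0.551 × 3.9 = 2.1489
  age 3: 0.461 × 8.3 = 3.8263
  age 4: 0.328 × 0.9 = 0.2952
  age 5: 0.284 × 3.0 = 0.8520
R₀ = 2.8620 + 2.1489 + 3.8263 + 0.2952 + 0.8520 = 9.9844

9.98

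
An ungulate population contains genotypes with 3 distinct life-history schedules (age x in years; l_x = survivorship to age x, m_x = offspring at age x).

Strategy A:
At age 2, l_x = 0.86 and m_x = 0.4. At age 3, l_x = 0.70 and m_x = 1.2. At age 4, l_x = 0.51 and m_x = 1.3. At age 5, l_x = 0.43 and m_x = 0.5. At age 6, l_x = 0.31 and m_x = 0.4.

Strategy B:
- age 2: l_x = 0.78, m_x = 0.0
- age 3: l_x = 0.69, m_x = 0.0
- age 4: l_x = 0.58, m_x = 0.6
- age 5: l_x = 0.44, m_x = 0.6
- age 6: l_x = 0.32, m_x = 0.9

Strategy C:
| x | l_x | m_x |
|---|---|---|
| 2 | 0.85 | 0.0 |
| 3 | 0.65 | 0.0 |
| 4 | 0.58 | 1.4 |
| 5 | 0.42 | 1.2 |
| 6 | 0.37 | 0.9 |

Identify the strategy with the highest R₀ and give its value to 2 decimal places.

Strategy A: R₀ = 0.86×0.4 + 0.70×1.2 + 0.51×1.3 + 0.43×0.5 + 0.31×0.4 = 2.1860
Strategy B: R₀ = 0.78×0.0 + 0.69×0.0 + 0.58×0.6 + 0.44×0.6 + 0.32×0.9 = 0.9000
Strategy C: R₀ = 0.85×0.0 + 0.65×0.0 + 0.58×1.4 + 0.42×1.2 + 0.37×0.9 = 1.6490
Highest R₀: strategy A with 2.1860.

2.19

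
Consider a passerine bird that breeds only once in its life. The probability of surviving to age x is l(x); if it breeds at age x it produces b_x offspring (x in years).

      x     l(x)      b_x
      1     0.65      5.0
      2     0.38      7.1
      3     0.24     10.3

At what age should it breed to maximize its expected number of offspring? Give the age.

Expected offspring if breeding at age x = l(x) × b_x:
  age 1: 0.65 × 5.0 = 3.250
  age 2: 0.38 × 7.1 = 2.698
  age 3: 0.24 × 10.3 = 2.472
Maximum at age 1 (3.250).

1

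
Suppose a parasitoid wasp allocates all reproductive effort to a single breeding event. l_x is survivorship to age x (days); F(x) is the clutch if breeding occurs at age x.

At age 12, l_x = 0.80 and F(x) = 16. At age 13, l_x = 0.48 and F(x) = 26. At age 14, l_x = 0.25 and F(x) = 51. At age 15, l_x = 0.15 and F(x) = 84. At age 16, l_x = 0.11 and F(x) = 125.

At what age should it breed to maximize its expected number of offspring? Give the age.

16

Expected offspring if breeding at age x = l_x × F(x):
  age 12: 0.80 × 16 = 12.800
  age 13: 0.48 × 26 = 12.480
  age 14: 0.25 × 51 = 12.750
  age 15: 0.15 × 84 = 12.600
  age 16: 0.11 × 125 = 13.750
Maximum at age 16 (13.750).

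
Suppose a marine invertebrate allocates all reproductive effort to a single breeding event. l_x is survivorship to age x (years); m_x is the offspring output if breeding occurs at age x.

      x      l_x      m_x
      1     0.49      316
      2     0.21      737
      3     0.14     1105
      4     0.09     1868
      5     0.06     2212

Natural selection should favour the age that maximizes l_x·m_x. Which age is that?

4

Expected offspring if breeding at age x = l_x × m_x:
  age 1: 0.49 × 316 = 154.840
  age 2: 0.21 × 737 = 154.770
  age 3: 0.14 × 1105 = 154.700
  age 4: 0.09 × 1868 = 168.120
  age 5: 0.06 × 2212 = 132.720
Maximum at age 4 (168.120).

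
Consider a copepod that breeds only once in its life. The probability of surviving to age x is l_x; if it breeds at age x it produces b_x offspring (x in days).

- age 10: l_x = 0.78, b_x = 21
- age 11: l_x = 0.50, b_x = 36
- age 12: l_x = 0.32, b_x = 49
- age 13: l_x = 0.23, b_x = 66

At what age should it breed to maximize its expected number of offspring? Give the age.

Expected offspring if breeding at age x = l_x × b_x:
  age 10: 0.78 × 21 = 16.380
  age 11: 0.50 × 36 = 18.000
  age 12: 0.32 × 49 = 15.680
  age 13: 0.23 × 66 = 15.180
Maximum at age 11 (18.000).

11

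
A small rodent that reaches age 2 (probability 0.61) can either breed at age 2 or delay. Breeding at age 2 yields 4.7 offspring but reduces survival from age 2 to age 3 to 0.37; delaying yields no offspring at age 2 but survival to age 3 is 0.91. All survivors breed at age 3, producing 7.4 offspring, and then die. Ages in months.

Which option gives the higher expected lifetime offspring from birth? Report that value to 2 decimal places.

breed at age 2: R₀ = 0.61 × (4.7 + 0.37 × 7.4) = 0.61 × 7.4380 = 4.5372
delay to age 3: R₀ = 0.61 × (0.91 × 7.4) = 0.61 × 6.7340 = 4.1077
Higher: breed at age 2 (4.5372).

4.54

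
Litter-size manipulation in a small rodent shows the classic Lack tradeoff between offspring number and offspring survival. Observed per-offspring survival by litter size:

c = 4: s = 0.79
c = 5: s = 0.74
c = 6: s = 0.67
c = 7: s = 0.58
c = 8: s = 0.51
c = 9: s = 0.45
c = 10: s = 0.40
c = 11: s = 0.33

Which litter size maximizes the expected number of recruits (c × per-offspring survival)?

8

Expected recruits = c × s(c):
  c=4: 4 × 0.79 = 3.160
  c=5: 5 × 0.74 = 3.700
  c=6: 6 × 0.67 = 4.020
  c=7: 7 × 0.58 = 4.060
  c=8: 8 × 0.51 = 4.080
  c=9: 9 × 0.45 = 4.050
  c=10: 10 × 0.40 = 4.000
  c=11: 11 × 0.33 = 3.630
Maximum at c = 8 (4.080 recruits).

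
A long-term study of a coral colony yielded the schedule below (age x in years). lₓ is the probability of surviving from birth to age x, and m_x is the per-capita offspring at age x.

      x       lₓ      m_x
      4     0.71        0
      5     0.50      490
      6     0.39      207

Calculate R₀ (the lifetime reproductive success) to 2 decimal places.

325.73

R₀ = Σ lₓ m_x:
  age 4: 0.71 × 0 = 0.0000
  age 5: 0.50 × 490 = 245.0000
  age 6: 0.39 × 207 = 80.7300
R₀ = 0.0000 + 245.0000 + 80.7300 = 325.7300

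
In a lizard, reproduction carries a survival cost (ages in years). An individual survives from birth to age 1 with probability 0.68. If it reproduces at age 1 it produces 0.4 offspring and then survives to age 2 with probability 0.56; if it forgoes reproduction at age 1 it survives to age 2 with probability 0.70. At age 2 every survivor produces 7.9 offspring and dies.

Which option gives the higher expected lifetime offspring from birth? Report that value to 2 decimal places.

3.76

breed at age 1: R₀ = 0.68 × (0.4 + 0.56 × 7.9) = 0.68 × 4.8240 = 3.2803
delay to age 2: R₀ = 0.68 × (0.70 × 7.9) = 0.68 × 5.5300 = 3.7604
Higher: delay to age 2 (3.7604).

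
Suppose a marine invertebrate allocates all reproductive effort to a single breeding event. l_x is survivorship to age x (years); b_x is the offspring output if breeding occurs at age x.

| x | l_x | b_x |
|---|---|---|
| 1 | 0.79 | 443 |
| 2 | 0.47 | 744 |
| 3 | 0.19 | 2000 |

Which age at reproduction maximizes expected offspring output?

Expected offspring if breeding at age x = l_x × b_x:
  age 1: 0.79 × 443 = 349.970
  age 2: 0.47 × 744 = 349.680
  age 3: 0.19 × 2000 = 380.000
Maximum at age 3 (380.000).

3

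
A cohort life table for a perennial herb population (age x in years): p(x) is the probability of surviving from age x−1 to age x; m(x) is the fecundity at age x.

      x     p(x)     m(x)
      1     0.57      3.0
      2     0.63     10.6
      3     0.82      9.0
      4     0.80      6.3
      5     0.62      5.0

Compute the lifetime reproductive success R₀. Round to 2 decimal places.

10.38

Survivorship from birth: l_x = p_1·p_2·…·p_x.
  l_1 = 0.57000
  l_2 = 0.35910
  l_3 = 0.29446
  l_4 = 0.23557
  l_5 = 0.14605
R₀ = Σ l_x m(x):
  age 1: 0.57000 × 3.0 = 1.7100
  age 2: 0.35910 × 10.6 = 3.8065
  age 3: 0.29446 × 9.0 = 2.6501
  age 4: 0.23557 × 6.3 = 1.4841
  age 5: 0.14605 × 5.0 = 0.7303
R₀ = 1.7100 + 3.8065 + 2.6501 + 1.4841 + 0.7303 = 10.3809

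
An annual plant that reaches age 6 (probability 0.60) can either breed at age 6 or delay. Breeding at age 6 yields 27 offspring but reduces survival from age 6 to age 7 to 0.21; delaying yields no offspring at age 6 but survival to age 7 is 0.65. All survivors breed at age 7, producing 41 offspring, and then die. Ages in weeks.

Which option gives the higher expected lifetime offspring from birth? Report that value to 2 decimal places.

21.37

breed at age 6: R₀ = 0.60 × (27 + 0.21 × 41) = 0.60 × 35.6100 = 21.3660
delay to age 7: R₀ = 0.60 × (0.65 × 41) = 0.60 × 26.6500 = 15.9900
Higher: breed at age 6 (21.3660).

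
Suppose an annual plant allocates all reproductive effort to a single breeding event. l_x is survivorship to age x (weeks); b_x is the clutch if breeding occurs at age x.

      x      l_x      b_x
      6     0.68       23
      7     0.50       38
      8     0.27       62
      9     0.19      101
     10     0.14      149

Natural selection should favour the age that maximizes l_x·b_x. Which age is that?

Expected offspring if breeding at age x = l_x × b_x:
  age 6: 0.68 × 23 = 15.640
  age 7: 0.50 × 38 = 19.000
  age 8: 0.27 × 62 = 16.740
  age 9: 0.19 × 101 = 19.190
  age 10: 0.14 × 149 = 20.860
Maximum at age 10 (20.860).

10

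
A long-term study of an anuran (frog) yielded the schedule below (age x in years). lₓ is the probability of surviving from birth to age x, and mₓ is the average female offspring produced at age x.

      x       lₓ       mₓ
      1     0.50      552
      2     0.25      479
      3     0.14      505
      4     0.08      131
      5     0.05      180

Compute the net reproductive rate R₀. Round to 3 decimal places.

485.930

R₀ = Σ lₓ mₓ:
  age 1: 0.50 × 552 = 276.0000
  age 2: 0.25 × 479 = 119.7500
  age 3: 0.14 × 505 = 70.7000
  age 4: 0.08 × 131 = 10.4800
  age 5: 0.05 × 180 = 9.0000
R₀ = 276.0000 + 119.7500 + 70.7000 + 10.4800 + 9.0000 = 485.9300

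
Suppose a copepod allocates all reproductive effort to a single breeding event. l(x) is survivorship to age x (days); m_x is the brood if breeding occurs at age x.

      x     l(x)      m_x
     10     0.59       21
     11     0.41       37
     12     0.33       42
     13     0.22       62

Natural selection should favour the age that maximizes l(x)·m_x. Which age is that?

Expected offspring if breeding at age x = l(x) × m_x:
  age 10: 0.59 × 21 = 12.390
  age 11: 0.41 × 37 = 15.170
  age 12: 0.33 × 42 = 13.860
  age 13: 0.22 × 62 = 13.640
Maximum at age 11 (15.170).

11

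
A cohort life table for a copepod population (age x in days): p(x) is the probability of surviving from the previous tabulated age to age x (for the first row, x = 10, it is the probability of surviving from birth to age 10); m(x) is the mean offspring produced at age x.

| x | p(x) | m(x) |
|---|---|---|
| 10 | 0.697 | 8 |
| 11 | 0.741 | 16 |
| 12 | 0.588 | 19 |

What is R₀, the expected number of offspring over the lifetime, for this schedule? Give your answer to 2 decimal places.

Survivorship from birth: l_x = p_10·p_11·…·p_x.
  l_10 = 0.69700
  l_11 = 0.51648
  l_12 = 0.30369
R₀ = Σ l_x m(x):
  age 10: 0.69700 × 8 = 5.5760
  age 11: 0.51648 × 16 = 8.2637
  age 12: 0.30369 × 19 = 5.7701
R₀ = 5.5760 + 8.2637 + 5.7701 = 19.6098

19.61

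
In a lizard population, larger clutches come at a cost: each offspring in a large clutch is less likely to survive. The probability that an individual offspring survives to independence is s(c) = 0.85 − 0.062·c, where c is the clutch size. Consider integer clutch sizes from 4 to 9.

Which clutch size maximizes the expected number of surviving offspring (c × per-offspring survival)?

7

Expected surviving offspring = c × s(c):
  c=4: 4 × 0.602 = 2.408
  c=5: 5 × 0.540 = 2.700
  c=6: 6 × 0.478 = 2.868
  c=7: 7 × 0.416 = 2.912
  c=8: 8 × 0.354 = 2.832
  c=9: 9 × 0.292 = 2.628
Maximum at c = 7 (2.912 surviving offspring).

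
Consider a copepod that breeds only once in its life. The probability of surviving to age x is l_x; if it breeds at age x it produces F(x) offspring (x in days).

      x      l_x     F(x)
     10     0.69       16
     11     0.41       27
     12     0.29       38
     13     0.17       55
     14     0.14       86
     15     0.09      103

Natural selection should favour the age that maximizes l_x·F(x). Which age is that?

14

Expected offspring if breeding at age x = l_x × F(x):
  age 10: 0.69 × 16 = 11.040
  age 11: 0.41 × 27 = 11.070
  age 12: 0.29 × 38 = 11.020
  age 13: 0.17 × 55 = 9.350
  age 14: 0.14 × 86 = 12.040
  age 15: 0.09 × 103 = 9.270
Maximum at age 14 (12.040).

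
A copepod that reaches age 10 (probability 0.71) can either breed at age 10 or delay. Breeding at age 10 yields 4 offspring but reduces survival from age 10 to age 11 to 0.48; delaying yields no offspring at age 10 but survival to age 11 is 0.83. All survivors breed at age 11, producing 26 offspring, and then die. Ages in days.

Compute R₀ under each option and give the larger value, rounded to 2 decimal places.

breed at age 10: R₀ = 0.71 × (4 + 0.48 × 26) = 0.71 × 16.4800 = 11.7008
delay to age 11: R₀ = 0.71 × (0.83 × 26) = 0.71 × 21.5800 = 15.3218
Higher: delay to age 11 (15.3218).

15.32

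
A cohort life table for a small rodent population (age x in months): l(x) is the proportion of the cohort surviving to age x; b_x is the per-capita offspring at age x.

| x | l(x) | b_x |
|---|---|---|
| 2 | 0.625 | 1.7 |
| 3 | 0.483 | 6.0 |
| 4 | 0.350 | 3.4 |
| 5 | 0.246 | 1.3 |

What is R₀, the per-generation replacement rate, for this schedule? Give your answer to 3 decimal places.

R₀ = Σ l(x) b_x:
  age 2: 0.625 × 1.7 = 1.0625
  age 3: 0.483 × 6.0 = 2.8980
  age 4: 0.350 × 3.4 = 1.1900
  age 5: 0.246 × 1.3 = 0.3198
R₀ = 1.0625 + 2.8980 + 1.1900 + 0.3198 = 5.4703

5.470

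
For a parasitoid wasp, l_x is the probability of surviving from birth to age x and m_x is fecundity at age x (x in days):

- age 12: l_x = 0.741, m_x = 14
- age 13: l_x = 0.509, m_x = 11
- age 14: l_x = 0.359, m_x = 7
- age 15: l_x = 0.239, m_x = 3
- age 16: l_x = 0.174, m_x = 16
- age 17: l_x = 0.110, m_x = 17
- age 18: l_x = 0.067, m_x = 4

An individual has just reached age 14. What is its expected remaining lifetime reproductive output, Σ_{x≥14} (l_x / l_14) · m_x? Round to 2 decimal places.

l_14 = 0.359. Conditional survival from age 14 to x is l_x / l_14.
  x=14: (0.359/0.359) × 7 = 7.0000
  x=15: (0.239/0.359) × 3 = 1.9972
  x=16: (0.174/0.359) × 16 = 7.7549
  x=17: (0.110/0.359) × 17 = 5.2089
  x=18: (0.067/0.359) × 4 = 0.7465
Sum = 7.0000 + 1.9972 + 7.7549 + 5.2089 + 0.7465 = 22.7075

22.71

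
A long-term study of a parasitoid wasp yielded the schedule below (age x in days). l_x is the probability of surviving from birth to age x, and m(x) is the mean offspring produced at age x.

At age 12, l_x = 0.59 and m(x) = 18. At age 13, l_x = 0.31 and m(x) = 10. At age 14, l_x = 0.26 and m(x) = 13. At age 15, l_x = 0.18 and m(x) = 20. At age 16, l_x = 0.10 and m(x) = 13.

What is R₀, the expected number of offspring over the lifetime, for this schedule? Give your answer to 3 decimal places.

R₀ = Σ l_x m(x):
  age 12: 0.59 × 18 = 10.6200
  age 13: 0.31 × 10 = 3.1000
  age 14: 0.26 × 13 = 3.3800
  age 15: 0.18 × 20 = 3.6000
  age 16: 0.10 × 13 = 1.3000
R₀ = 10.6200 + 3.1000 + 3.3800 + 3.6000 + 1.3000 = 22.0000

22.000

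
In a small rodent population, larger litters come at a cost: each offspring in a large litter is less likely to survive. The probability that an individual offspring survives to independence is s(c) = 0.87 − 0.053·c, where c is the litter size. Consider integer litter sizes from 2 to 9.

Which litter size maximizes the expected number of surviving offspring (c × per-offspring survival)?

8

Expected surviving offspring = c × s(c):
  c=2: 2 × 0.764 = 1.528
  c=3: 3 × 0.711 = 2.133
  c=4: 4 × 0.658 = 2.632
  c=5: 5 × 0.605 = 3.025
  c=6: 6 × 0.552 = 3.312
  c=7: 7 × 0.499 = 3.493
  c=8: 8 × 0.446 = 3.568
  c=9: 9 × 0.393 = 3.537
Maximum at c = 8 (3.568 surviving offspring).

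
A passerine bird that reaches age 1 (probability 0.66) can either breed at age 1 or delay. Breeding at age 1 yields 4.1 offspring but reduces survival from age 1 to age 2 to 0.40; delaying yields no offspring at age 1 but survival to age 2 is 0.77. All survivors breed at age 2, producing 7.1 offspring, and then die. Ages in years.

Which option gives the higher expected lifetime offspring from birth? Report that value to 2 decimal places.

4.58

breed at age 1: R₀ = 0.66 × (4.1 + 0.40 × 7.1) = 0.66 × 6.9400 = 4.5804
delay to age 2: R₀ = 0.66 × (0.77 × 7.1) = 0.66 × 5.4670 = 3.6082
Higher: breed at age 1 (4.5804).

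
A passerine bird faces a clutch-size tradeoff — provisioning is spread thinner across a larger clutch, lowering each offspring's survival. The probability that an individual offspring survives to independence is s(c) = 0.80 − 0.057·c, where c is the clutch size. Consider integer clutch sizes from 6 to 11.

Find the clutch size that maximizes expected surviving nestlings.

Expected surviving nestlings = c × s(c):
  c=6: 6 × 0.458 = 2.748
  c=7: 7 × 0.401 = 2.807
  c=8: 8 × 0.344 = 2.752
  c=9: 9 × 0.287 = 2.583
  c=10: 10 × 0.230 = 2.300
  c=11: 11 × 0.173 = 1.903
Maximum at c = 7 (2.807 surviving nestlings).

7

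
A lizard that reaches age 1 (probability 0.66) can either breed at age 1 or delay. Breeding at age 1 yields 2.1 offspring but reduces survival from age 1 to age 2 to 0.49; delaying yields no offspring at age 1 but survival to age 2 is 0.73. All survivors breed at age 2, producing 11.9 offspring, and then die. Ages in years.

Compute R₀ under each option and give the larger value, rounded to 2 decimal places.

5.73

breed at age 1: R₀ = 0.66 × (2.1 + 0.49 × 11.9) = 0.66 × 7.9310 = 5.2345
delay to age 2: R₀ = 0.66 × (0.73 × 11.9) = 0.66 × 8.6870 = 5.7334
Higher: delay to age 2 (5.7334).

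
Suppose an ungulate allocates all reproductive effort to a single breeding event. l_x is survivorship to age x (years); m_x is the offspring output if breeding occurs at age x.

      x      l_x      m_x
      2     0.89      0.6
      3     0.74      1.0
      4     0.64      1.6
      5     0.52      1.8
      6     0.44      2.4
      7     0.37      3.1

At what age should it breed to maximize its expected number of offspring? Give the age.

Expected offspring if breeding at age x = l_x × m_x:
  age 2: 0.89 × 0.6 = 0.534
  age 3: 0.74 × 1.0 = 0.740
  age 4: 0.64 × 1.6 = 1.024
  age 5: 0.52 × 1.8 = 0.936
  age 6: 0.44 × 2.4 = 1.056
  age 7: 0.37 × 3.1 = 1.147
Maximum at age 7 (1.147).

7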